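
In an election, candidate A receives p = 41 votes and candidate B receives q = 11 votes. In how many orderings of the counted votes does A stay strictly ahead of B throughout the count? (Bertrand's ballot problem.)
Strict-lead orderings = 34848305100

Total orderings of the 52 votes with 41 for A: C(52, 41) = 60403728840. By the Bertrand ballot formula (Cycle Lemma / reflection principle), the number of orderings in which A is strictly ahead of B throughout is (p − q)/(p + q) · C(p + q, p) = (41 − 11)/(41 + 11) · 60403728840 = 34848305100.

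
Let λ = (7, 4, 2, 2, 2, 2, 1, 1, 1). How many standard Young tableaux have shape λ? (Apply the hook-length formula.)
# SYT of shape (7, 4, 2, 2, 2, 2, 1, 1, 1) = 1015822080

Hook-length formula: f^λ = n! / Π hook(c), product over all cells c of the Young diagram. For λ = (7, 4, 2, 2, 2, 2, 1, 1, 1), n = 22 boxes. Hook lengths by row (left-to-right, top-to-bottom): [15, 11, 6, 5, 3, 2, 1]; [11, 7, 2, 1]; [8, 4]; [7, 3]; [6, 2]; [5, 1]; [3]; [2]; [1]. Product of hooks = 1106493696000. So f^λ = 22! / 1106493696000 = 1124000727777607680000 / 1106493696000 = 1015822080.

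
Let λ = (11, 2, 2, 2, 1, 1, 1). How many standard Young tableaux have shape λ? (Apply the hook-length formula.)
# SYT of shape (11, 2, 2, 2, 1, 1, 1) = 4012800

Hook-length formula: f^λ = n! / Π hook(c), product over all cells c of the Young diagram. For λ = (11, 2, 2, 2, 1, 1, 1), n = 20 boxes. Hook lengths by row (left-to-right, top-to-bottom): [17, 13, 9, 8, 7, 6, 5, 4, 3, 2, 1]; [7, 3]; [6, 2]; [5, 1]; [3]; [2]; [1]. Product of hooks = 606285388800. So f^λ = 20! / 606285388800 = 2432902008176640000 / 606285388800 = 4012800.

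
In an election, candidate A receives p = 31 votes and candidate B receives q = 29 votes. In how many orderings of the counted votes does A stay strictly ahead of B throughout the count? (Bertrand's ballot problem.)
Strict-lead orderings = 3814986502092304

Total orderings of the 60 votes with 31 for A: C(60, 31) = 114449595062769120. By the Bertrand ballot formula (Cycle Lemma / reflection principle), the number of orderings in which A is strictly ahead of B throughout is (p − q)/(p + q) · C(p + q, p) = (31 − 29)/(31 + 29) · 114449595062769120 = 3814986502092304.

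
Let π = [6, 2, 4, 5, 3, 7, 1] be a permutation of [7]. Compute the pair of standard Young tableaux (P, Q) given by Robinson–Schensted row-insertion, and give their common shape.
P = [1, 3, 5, 7] / [2] / [4] / [6];  Q = [1, 3, 4, 6] / [2] / [5] / [7];  common shape = (4, 1, 1, 1)

Row-insert the values π_1, π_2, … into P one at a time, bumping the leftmost entry strictly greater than the inserted value down to the next row. The recording tableau Q records, in position (i, j), the step at which that cell was added to P.
  Insert 6 (step 1): P = [6];  Q = [1]
  Insert 2 (step 2): P = [2] / [6];  Q = [1] / [2]
  Insert 4 (step 3): P = [2, 4] / [6];  Q = [1, 3] / [2]
  Insert 5 (step 4): P = [2, 4, 5] / [6];  Q = [1, 3, 4] / [2]
  Insert 3 (step 5): P = [2, 3, 5] / [4] / [6];  Q = [1, 3, 4] / [2] / [5]
  Insert 7 (step 6): P = [2, 3, 5, 7] / [4] / [6];  Q = [1, 3, 4, 6] / [2] / [5]
  Insert 1 (step 7): P = [1, 3, 5, 7] / [2] / [4] / [6];  Q = [1, 3, 4, 6] / [2] / [5] / [7]
Final shape: (4, 1, 1, 1).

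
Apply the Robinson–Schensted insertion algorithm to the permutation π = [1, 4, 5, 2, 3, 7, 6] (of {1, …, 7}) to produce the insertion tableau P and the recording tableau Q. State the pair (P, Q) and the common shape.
P = [1, 2, 3, 6] / [4, 5, 7];  Q = [1, 2, 3, 6] / [4, 5, 7];  common shape = (4, 3)

Row-insert the values π_1, π_2, … into P one at a time, bumping the leftmost entry strictly greater than the inserted value down to the next row. The recording tableau Q records, in position (i, j), the step at which that cell was added to P.
  Insert 1 (step 1): P = [1];  Q = [1]
  Insert 4 (step 2): P = [1, 4];  Q = [1, 2]
  Insert 5 (step 3): P = [1, 4, 5];  Q = [1, 2, 3]
  Insert 2 (step 4): P = [1, 2, 5] / [4];  Q = [1, 2, 3] / [4]
  Insert 3 (step 5): P = [1, 2, 3] / [4, 5];  Q = [1, 2, 3] / [4, 5]
  Insert 7 (step 6): P = [1, 2, 3, 7] / [4, 5];  Q = [1, 2, 3, 6] / [4, 5]
  Insert 6 (step 7): P = [1, 2, 3, 6] / [4, 5, 7];  Q = [1, 2, 3, 6] / [4, 5, 7]
Final shape: (4, 3).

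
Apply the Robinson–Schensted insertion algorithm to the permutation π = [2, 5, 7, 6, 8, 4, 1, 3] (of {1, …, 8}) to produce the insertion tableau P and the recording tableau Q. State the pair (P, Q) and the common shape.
P = [1, 3, 6, 8] / [2, 4] / [5] / [7];  Q = [1, 2, 3, 5] / [4, 8] / [6] / [7];  common shape = (4, 2, 1, 1)

Row-insert the values π_1, π_2, … into P one at a time, bumping the leftmost entry strictly greater than the inserted value down to the next row. The recording tableau Q records, in position (i, j), the step at which that cell was added to P.
  Insert 2 (step 1): P = [2];  Q = [1]
  Insert 5 (step 2): P = [2, 5];  Q = [1, 2]
  Insert 7 (step 3): P = [2, 5, 7];  Q = [1, 2, 3]
  Insert 6 (step 4): P = [2, 5, 6] / [7];  Q = [1, 2, 3] / [4]
  Insert 8 (step 5): P = [2, 5, 6, 8] / [7];  Q = [1, 2, 3, 5] / [4]
  Insert 4 (step 6): P = [2, 4, 6, 8] / [5] / [7];  Q = [1, 2, 3, 5] / [4] / [6]
  Insert 1 (step 7): P = [1, 4, 6, 8] / [2] / [5] / [7];  Q = [1, 2, 3, 5] / [4] / [6] / [7]
  Insert 3 (step 8): P = [1, 3, 6, 8] / [2, 4] / [5] / [7];  Q = [1, 2, 3, 5] / [4, 8] / [6] / [7]
Final shape: (4, 2, 1, 1).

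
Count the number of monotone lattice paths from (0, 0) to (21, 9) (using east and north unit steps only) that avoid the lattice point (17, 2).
Number of paths = 14250720

Total paths from (0, 0) to (21, 9): C(30, 21) = 14307150. Paths through (17, 2): (paths (0, 0) → (17, 2)) × (paths (17, 2) → (21, 9)) = C(19, 17) · C(11, 4) = 171 · 330 = 56430. Avoidance count = 14307150 − 56430 = 14250720.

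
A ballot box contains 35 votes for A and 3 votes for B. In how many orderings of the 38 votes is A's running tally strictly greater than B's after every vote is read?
Strict-lead orderings = 7104

Total orderings of the 38 votes with 35 for A: C(38, 35) = 8436. By the Bertrand ballot formula (Cycle Lemma / reflection principle), the number of orderings in which A is strictly ahead of B throughout is (p − q)/(p + q) · C(p + q, p) = (35 − 3)/(35 + 3) · 8436 = 7104.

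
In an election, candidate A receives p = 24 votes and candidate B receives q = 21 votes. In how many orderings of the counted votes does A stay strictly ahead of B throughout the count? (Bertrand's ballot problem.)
Strict-lead orderings = 251577050010

Total orderings of the 45 votes with 24 for A: C(45, 24) = 3773655750150. By the Bertrand ballot formula (Cycle Lemma / reflection principle), the number of orderings in which A is strictly ahead of B throughout is (p − q)/(p + q) · C(p + q, p) = (24 − 21)/(24 + 21) · 3773655750150 = 251577050010.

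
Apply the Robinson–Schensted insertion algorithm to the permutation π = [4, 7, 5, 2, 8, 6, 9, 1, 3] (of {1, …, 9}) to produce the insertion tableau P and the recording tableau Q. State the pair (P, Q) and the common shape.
P = [1, 3, 6, 9] / [2, 5] / [4, 8] / [7];  Q = [1, 2, 5, 7] / [3, 6] / [4, 9] / [8];  common shape = (4, 2, 2, 1)

Row-insert the values π_1, π_2, … into P one at a time, bumping the leftmost entry strictly greater than the inserted value down to the next row. The recording tableau Q records, in position (i, j), the step at which that cell was added to P.
  Insert 4 (step 1): P = [4];  Q = [1]
  Insert 7 (step 2): P = [4, 7];  Q = [1, 2]
  Insert 5 (step 3): P = [4, 5] / [7];  Q = [1, 2] / [3]
  Insert 2 (step 4): P = [2, 5] / [4] / [7];  Q = [1, 2] / [3] / [4]
  Insert 8 (step 5): P = [2, 5, 8] / [4] / [7];  Q = [1, 2, 5] / [3] / [4]
  Insert 6 (step 6): P = [2, 5, 6] / [4, 8] / [7];  Q = [1, 2, 5] / [3, 6] / [4]
  Insert 9 (step 7): P = [2, 5, 6, 9] / [4, 8] / [7];  Q = [1, 2, 5, 7] / [3, 6] / [4]
  Insert 1 (step 8): P = [1, 5, 6, 9] / [2, 8] / [4] / [7];  Q = [1, 2, 5, 7] / [3, 6] / [4] / [8]
  Insert 3 (step 9): P = [1, 3, 6, 9] / [2, 5] / [4, 8] / [7];  Q = [1, 2, 5, 7] / [3, 6] / [4, 9] / [8]
Final shape: (4, 2, 2, 1).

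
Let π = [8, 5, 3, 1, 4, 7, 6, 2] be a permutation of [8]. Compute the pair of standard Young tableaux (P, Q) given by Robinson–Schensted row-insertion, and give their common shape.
P = [1, 2, 6] / [3, 4] / [5, 7] / [8];  Q = [1, 5, 6] / [2, 7] / [3, 8] / [4];  common shape = (3, 2, 2, 1)

Row-insert the values π_1, π_2, … into P one at a time, bumping the leftmost entry strictly greater than the inserted value down to the next row. The recording tableau Q records, in position (i, j), the step at which that cell was added to P.
  Insert 8 (step 1): P = [8];  Q = [1]
  Insert 5 (step 2): P = [5] / [8];  Q = [1] / [2]
  Insert 3 (step 3): P = [3] / [5] / [8];  Q = [1] / [2] / [3]
  Insert 1 (step 4): P = [1] / [3] / [5] / [8];  Q = [1] / [2] / [3] / [4]
  Insert 4 (step 5): P = [1, 4] / [3] / [5] / [8];  Q = [1, 5] / [2] / [3] / [4]
  Insert 7 (step 6): P = [1, 4, 7] / [3] / [5] / [8];  Q = [1, 5, 6] / [2] / [3] / [4]
  Insert 6 (step 7): P = [1, 4, 6] / [3, 7] / [5] / [8];  Q = [1, 5, 6] / [2, 7] / [3] / [4]
  Insert 2 (step 8): P = [1, 2, 6] / [3, 4] / [5, 7] / [8];  Q = [1, 5, 6] / [2, 7] / [3, 8] / [4]
Final shape: (3, 2, 2, 1).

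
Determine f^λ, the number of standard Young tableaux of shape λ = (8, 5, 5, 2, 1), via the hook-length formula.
# SYT of shape (8, 5, 5, 2, 1) = 290990700

Hook-length formula: f^λ = n! / Π hook(c), product over all cells c of the Young diagram. For λ = (8, 5, 5, 2, 1), n = 21 boxes. Hook lengths by row (left-to-right, top-to-bottom): [12, 10, 8, 7, 6, 3, 2, 1]; [8, 6, 4, 3, 2]; [7, 5, 3, 2, 1]; [3, 1]; [1]. Product of hooks = 175575859200. So f^λ = 21! / 175575859200 = 51090942171709440000 / 175575859200 = 290990700.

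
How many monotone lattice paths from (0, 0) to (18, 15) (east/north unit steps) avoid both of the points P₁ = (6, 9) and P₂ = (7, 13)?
Number of paths = 940150890

Inclusion–exclusion. Total paths: C(33, 18) = 1037158320. Through P₁: C(15, 6)·C(18, 12) = 92912820. Through P₂: C(20, 7)·C(13, 11) = 6046560. Since P₁ is strictly southwest of P₂, a monotone path through both must visit P₁ then P₂; paths through both = C(15, 6)·C(5, 1)·C(13, 11) = 1951950. Avoid both = 1037158320 − 92912820 − 6046560 + 1951950 = 940150890.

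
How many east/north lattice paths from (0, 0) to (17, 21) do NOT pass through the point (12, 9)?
Number of paths = 26962304540

Total paths from (0, 0) to (17, 21): C(38, 17) = 28781143380. Paths through (12, 9): (paths (0, 0) → (12, 9)) × (paths (12, 9) → (17, 21)) = C(21, 12) · C(17, 5) = 293930 · 6188 = 1818838840. Avoidance count = 28781143380 − 1818838840 = 26962304540.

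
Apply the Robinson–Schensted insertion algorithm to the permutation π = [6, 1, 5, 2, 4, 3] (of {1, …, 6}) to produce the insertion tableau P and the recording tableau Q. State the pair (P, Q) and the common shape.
P = [1, 2, 3] / [4] / [5] / [6];  Q = [1, 3, 5] / [2] / [4] / [6];  common shape = (3, 1, 1, 1)

Row-insert the values π_1, π_2, … into P one at a time, bumping the leftmost entry strictly greater than the inserted value down to the next row. The recording tableau Q records, in position (i, j), the step at which that cell was added to P.
  Insert 6 (step 1): P = [6];  Q = [1]
  Insert 1 (step 2): P = [1] / [6];  Q = [1] / [2]
  Insert 5 (step 3): P = [1, 5] / [6];  Q = [1, 3] / [2]
  Insert 2 (step 4): P = [1, 2] / [5] / [6];  Q = [1, 3] / [2] / [4]
  Insert 4 (step 5): P = [1, 2, 4] / [5] / [6];  Q = [1, 3, 5] / [2] / [4]
  Insert 3 (step 6): P = [1, 2, 3] / [4] / [5] / [6];  Q = [1, 3, 5] / [2] / [4] / [6]
Final shape: (3, 1, 1, 1).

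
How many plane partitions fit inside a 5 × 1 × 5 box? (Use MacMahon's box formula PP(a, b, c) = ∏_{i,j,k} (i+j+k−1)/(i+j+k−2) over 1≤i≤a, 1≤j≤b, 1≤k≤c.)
PP(5, 1, 5) = 252

Evaluate the triple product over i = 1..5, j = 1..1, k = 1..5. The factors are (2/1) · (3/2) · (4/3) · (5/4) · (6/5) · (3/2) · (4/3) · (5/4) · … (25 factors total). The numerators and denominators telescope so the product is an integer; carrying out the multiplication exactly gives PP(5, 1, 5) = 252.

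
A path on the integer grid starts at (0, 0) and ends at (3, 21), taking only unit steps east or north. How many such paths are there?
Number of paths = 2024

A monotone lattice path from (0, 0) to (3, 21) consists of 3 east steps and 21 north steps in some order, so it is determined by which 3 of the 24 steps are east. The count is C(24, 3) = 2024.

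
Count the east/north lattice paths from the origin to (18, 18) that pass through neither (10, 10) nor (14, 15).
Number of paths = 4797542940

Inclusion–exclusion. Total paths: C(36, 18) = 9075135300. Through P₁: C(20, 10)·C(16, 8) = 2377809720. Through P₂: C(29, 14)·C(7, 4) = 2714556600. Since P₁ is strictly southwest of P₂, a monotone path through both must visit P₁ then P₂; paths through both = C(20, 10)·C(9, 4)·C(7, 4) = 814773960. Avoid both = 9075135300 − 2377809720 − 2714556600 + 814773960 = 4797542940.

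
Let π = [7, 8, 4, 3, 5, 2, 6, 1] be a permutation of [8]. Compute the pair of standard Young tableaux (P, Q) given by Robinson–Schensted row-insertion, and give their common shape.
P = [1, 5, 6] / [2, 8] / [3] / [4] / [7];  Q = [1, 2, 7] / [3, 5] / [4] / [6] / [8];  common shape = (3, 2, 1, 1, 1)

Row-insert the values π_1, π_2, … into P one at a time, bumping the leftmost entry strictly greater than the inserted value down to the next row. The recording tableau Q records, in position (i, j), the step at which that cell was added to P.
  Insert 7 (step 1): P = [7];  Q = [1]
  Insert 8 (step 2): P = [7, 8];  Q = [1, 2]
  Insert 4 (step 3): P = [4, 8] / [7];  Q = [1, 2] / [3]
  Insert 3 (step 4): P = [3, 8] / [4] / [7];  Q = [1, 2] / [3] / [4]
  Insert 5 (step 5): P = [3, 5] / [4, 8] / [7];  Q = [1, 2] / [3, 5] / [4]
  Insert 2 (step 6): P = [2, 5] / [3, 8] / [4] / [7];  Q = [1, 2] / [3, 5] / [4] / [6]
  Insert 6 (step 7): P = [2, 5, 6] / [3, 8] / [4] / [7];  Q = [1, 2, 7] / [3, 5] / [4] / [6]
  Insert 1 (step 8): P = [1, 5, 6] / [2, 8] / [3] / [4] / [7];  Q = [1, 2, 7] / [3, 5] / [4] / [6] / [8]
Final shape: (3, 2, 1, 1, 1).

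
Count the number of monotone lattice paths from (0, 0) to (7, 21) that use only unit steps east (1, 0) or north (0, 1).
Number of paths = 1184040

A monotone lattice path from (0, 0) to (7, 21) consists of 7 east steps and 21 north steps in some order, so it is determined by which 7 of the 28 steps are east. The count is C(28, 7) = 1184040.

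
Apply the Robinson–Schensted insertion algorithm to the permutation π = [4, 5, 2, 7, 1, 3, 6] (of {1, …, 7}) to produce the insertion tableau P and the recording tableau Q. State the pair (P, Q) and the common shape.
P = [1, 3, 6] / [2, 5, 7] / [4];  Q = [1, 2, 4] / [3, 6, 7] / [5];  common shape = (3, 3, 1)

Row-insert the values π_1, π_2, … into P one at a time, bumping the leftmost entry strictly greater than the inserted value down to the next row. The recording tableau Q records, in position (i, j), the step at which that cell was added to P.
  Insert 4 (step 1): P = [4];  Q = [1]
  Insert 5 (step 2): P = [4, 5];  Q = [1, 2]
  Insert 2 (step 3): P = [2, 5] / [4];  Q = [1, 2] / [3]
  Insert 7 (step 4): P = [2, 5, 7] / [4];  Q = [1, 2, 4] / [3]
  Insert 1 (step 5): P = [1, 5, 7] / [2] / [4];  Q = [1, 2, 4] / [3] / [5]
  Insert 3 (step 6): P = [1, 3, 7] / [2, 5] / [4];  Q = [1, 2, 4] / [3, 6] / [5]
  Insert 6 (step 7): P = [1, 3, 6] / [2, 5, 7] / [4];  Q = [1, 2, 4] / [3, 6, 7] / [5]
Final shape: (3, 3, 1).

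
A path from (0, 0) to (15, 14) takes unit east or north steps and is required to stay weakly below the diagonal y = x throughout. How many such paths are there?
Number of paths = 9694845

By the reflection principle (André's argument), the number of monotone paths to (15, 14) with n ≤ m that never go above y = x is C(29, 15) − C(29, 16) = 77558760 − 67863915 = 9694845.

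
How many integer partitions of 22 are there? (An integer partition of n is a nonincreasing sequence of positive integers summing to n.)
p(22) = 1002

Compute p(n) via the recurrence p(n, m) = p(n, m−1) + p(n−m, m), where p(n, m) counts partitions of n with all parts ≤ m and p(n) = p(n, n). The base cases are p(0, m) = 1 and p(n, 0) = 0 for n > 0. Filling the table yields p(22) = 1002. (Euler's pentagonal recurrence is an alternative.)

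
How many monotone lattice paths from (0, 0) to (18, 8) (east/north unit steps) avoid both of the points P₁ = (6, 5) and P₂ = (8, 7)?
Number of paths = 1311772

Inclusion–exclusion. Total paths: C(26, 18) = 1562275. Through P₁: C(11, 6)·C(15, 12) = 210210. Through P₂: C(15, 8)·C(11, 10) = 70785. Since P₁ is strictly southwest of P₂, a monotone path through both must visit P₁ then P₂; paths through both = C(11, 6)·C(4, 2)·C(11, 10) = 30492. Avoid both = 1562275 − 210210 − 70785 + 30492 = 1311772.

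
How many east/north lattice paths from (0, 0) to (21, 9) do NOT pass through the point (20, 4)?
Number of paths = 14243394

Total paths from (0, 0) to (21, 9): C(30, 21) = 14307150. Paths through (20, 4): (paths (0, 0) → (20, 4)) × (paths (20, 4) → (21, 9)) = C(24, 20) · C(6, 1) = 10626 · 6 = 63756. Avoidance count = 14307150 − 63756 = 14243394.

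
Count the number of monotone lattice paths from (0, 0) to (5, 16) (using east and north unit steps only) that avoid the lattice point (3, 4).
Number of paths = 17164

Total paths from (0, 0) to (5, 16): C(21, 5) = 20349. Paths through (3, 4): (paths (0, 0) → (3, 4)) × (paths (3, 4) → (5, 16)) = C(7, 3) · C(14, 2) = 35 · 91 = 3185. Avoidance count = 20349 − 3185 = 17164.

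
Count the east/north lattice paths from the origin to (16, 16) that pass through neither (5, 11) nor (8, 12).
Number of paths = 528294456

Inclusion–exclusion. Total paths: C(32, 16) = 601080390. Through P₁: C(16, 5)·C(16, 11) = 19079424. Through P₂: C(20, 8)·C(12, 8) = 62355150. Since P₁ is strictly southwest of P₂, a monotone path through both must visit P₁ then P₂; paths through both = C(16, 5)·C(4, 3)·C(12, 8) = 8648640. Avoid both = 601080390 − 19079424 − 62355150 + 8648640 = 528294456.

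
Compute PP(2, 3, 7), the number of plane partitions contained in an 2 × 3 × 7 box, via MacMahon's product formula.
PP(2, 3, 7) = 4950

Evaluate the triple product over i = 1..2, j = 1..3, k = 1..7. The factors are (2/1) · (3/2) · (4/3) · (5/4) · (6/5) · (7/6) · (8/7) · (3/2) · … (42 factors total). The numerators and denominators telescope so the product is an integer; carrying out the multiplication exactly gives PP(2, 3, 7) = 4950.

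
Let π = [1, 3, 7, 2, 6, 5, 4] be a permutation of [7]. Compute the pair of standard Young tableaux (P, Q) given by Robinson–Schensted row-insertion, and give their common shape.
P = [1, 2, 4] / [3, 5] / [6] / [7];  Q = [1, 2, 3] / [4, 5] / [6] / [7];  common shape = (3, 2, 1, 1)

Row-insert the values π_1, π_2, … into P one at a time, bumping the leftmost entry strictly greater than the inserted value down to the next row. The recording tableau Q records, in position (i, j), the step at which that cell was added to P.
  Insert 1 (step 1): P = [1];  Q = [1]
  Insert 3 (step 2): P = [1, 3];  Q = [1, 2]
  Insert 7 (step 3): P = [1, 3, 7];  Q = [1, 2, 3]
  Insert 2 (step 4): P = [1, 2, 7] / [3];  Q = [1, 2, 3] / [4]
  Insert 6 (step 5): P = [1, 2, 6] / [3, 7];  Q = [1, 2, 3] / [4, 5]
  Insert 5 (step 6): P = [1, 2, 5] / [3, 6] / [7];  Q = [1, 2, 3] / [4, 5] / [6]
  Insert 4 (step 7): P = [1, 2, 4] / [3, 5] / [6] / [7];  Q = [1, 2, 3] / [4, 5] / [6] / [7]
Final shape: (3, 2, 1, 1).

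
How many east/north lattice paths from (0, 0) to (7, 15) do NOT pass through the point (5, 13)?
Number of paths = 119136

Total paths from (0, 0) to (7, 15): C(22, 7) = 170544. Paths through (5, 13): (paths (0, 0) → (5, 13)) × (paths (5, 13) → (7, 15)) = C(18, 5) · C(4, 2) = 8568 · 6 = 51408. Avoidance count = 170544 − 51408 = 119136.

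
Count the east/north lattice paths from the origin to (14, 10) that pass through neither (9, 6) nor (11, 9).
Number of paths = 858986

Inclusion–exclusion. Total paths: C(24, 14) = 1961256. Through P₁: C(15, 9)·C(9, 5) = 630630. Through P₂: C(20, 11)·C(4, 3) = 671840. Since P₁ is strictly southwest of P₂, a monotone path through both must visit P₁ then P₂; paths through both = C(15, 9)·C(5, 2)·C(4, 3) = 200200. Avoid both = 1961256 − 630630 − 671840 + 200200 = 858986.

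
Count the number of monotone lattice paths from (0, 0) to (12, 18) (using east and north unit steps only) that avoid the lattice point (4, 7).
Number of paths = 61551165

Total paths from (0, 0) to (12, 18): C(30, 12) = 86493225. Paths through (4, 7): (paths (0, 0) → (4, 7)) × (paths (4, 7) → (12, 18)) = C(11, 4) · C(19, 8) = 330 · 75582 = 24942060. Avoidance count = 86493225 − 24942060 = 61551165.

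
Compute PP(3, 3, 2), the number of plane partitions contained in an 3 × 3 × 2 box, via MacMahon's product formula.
PP(3, 3, 2) = 175

Evaluate the triple product over i = 1..3, j = 1..3, k = 1..2. The factors are (2/1) · (3/2) · (3/2) · (4/3) · (4/3) · (5/4) · (3/2) · (4/3) · … (18 factors total). The numerators and denominators telescope so the product is an integer; carrying out the multiplication exactly gives PP(3, 3, 2) = 175.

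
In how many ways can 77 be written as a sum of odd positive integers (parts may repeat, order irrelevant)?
p_odd(77) = 58499

Enumerate partitions using only odd parts via the recurrence o(n, m) = o(n, m−2) + o(n−m, m) over odd m, starting from the largest odd part ≤ n. This gives p_odd(77) = 58499. (Euler's theorem: equals the count of distinct-part partitions.)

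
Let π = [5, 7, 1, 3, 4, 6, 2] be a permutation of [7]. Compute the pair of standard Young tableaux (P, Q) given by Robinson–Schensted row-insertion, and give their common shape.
P = [1, 2, 4, 6] / [3, 7] / [5];  Q = [1, 2, 5, 6] / [3, 4] / [7];  common shape = (4, 2, 1)

Row-insert the values π_1, π_2, … into P one at a time, bumping the leftmost entry strictly greater than the inserted value down to the next row. The recording tableau Q records, in position (i, j), the step at which that cell was added to P.
  Insert 5 (step 1): P = [5];  Q = [1]
  Insert 7 (step 2): P = [5, 7];  Q = [1, 2]
  Insert 1 (step 3): P = [1, 7] / [5];  Q = [1, 2] / [3]
  Insert 3 (step 4): P = [1, 3] / [5, 7];  Q = [1, 2] / [3, 4]
  Insert 4 (step 5): P = [1, 3, 4] / [5, 7];  Q = [1, 2, 5] / [3, 4]
  Insert 6 (step 6): P = [1, 3, 4, 6] / [5, 7];  Q = [1, 2, 5, 6] / [3, 4]
  Insert 2 (step 7): P = [1, 2, 4, 6] / [3, 7] / [5];  Q = [1, 2, 5, 6] / [3, 4] / [7]
Final shape: (4, 2, 1).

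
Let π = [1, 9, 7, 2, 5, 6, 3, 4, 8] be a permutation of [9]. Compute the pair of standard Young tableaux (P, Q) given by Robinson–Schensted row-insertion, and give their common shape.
P = [1, 2, 3, 4, 8] / [5, 6] / [7] / [9];  Q = [1, 2, 5, 6, 9] / [3, 8] / [4] / [7];  common shape = (5, 2, 1, 1)

Row-insert the values π_1, π_2, … into P one at a time, bumping the leftmost entry strictly greater than the inserted value down to the next row. The recording tableau Q records, in position (i, j), the step at which that cell was added to P.
  Insert 1 (step 1): P = [1];  Q = [1]
  Insert 9 (step 2): P = [1, 9];  Q = [1, 2]
  Insert 7 (step 3): P = [1, 7] / [9];  Q = [1, 2] / [3]
  Insert 2 (step 4): P = [1, 2] / [7] / [9];  Q = [1, 2] / [3] / [4]
  Insert 5 (step 5): P = [1, 2, 5] / [7] / [9];  Q = [1, 2, 5] / [3] / [4]
  Insert 6 (step 6): P = [1, 2, 5, 6] / [7] / [9];  Q = [1, 2, 5, 6] / [3] / [4]
  Insert 3 (step 7): P = [1, 2, 3, 6] / [5] / [7] / [9];  Q = [1, 2, 5, 6] / [3] / [4] / [7]
  Insert 4 (step 8): P = [1, 2, 3, 4] / [5, 6] / [7] / [9];  Q = [1, 2, 5, 6] / [3, 8] / [4] / [7]
  Insert 8 (step 9): P = [1, 2, 3, 4, 8] / [5, 6] / [7] / [9];  Q = [1, 2, 5, 6, 9] / [3, 8] / [4] / [7]
Final shape: (5, 2, 1, 1).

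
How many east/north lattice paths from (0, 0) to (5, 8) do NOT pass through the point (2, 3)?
Number of paths = 727

Total paths from (0, 0) to (5, 8): C(13, 5) = 1287. Paths through (2, 3): (paths (0, 0) → (2, 3)) × (paths (2, 3) → (5, 8)) = C(5, 2) · C(8, 3) = 10 · 56 = 560. Avoidance count = 1287 − 560 = 727.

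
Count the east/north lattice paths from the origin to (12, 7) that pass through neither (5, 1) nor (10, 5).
Number of paths = 26610

Inclusion–exclusion. Total paths: C(19, 12) = 50388. Through P₁: C(6, 5)·C(13, 7) = 10296. Through P₂: C(15, 10)·C(4, 2) = 18018. Since P₁ is strictly southwest of P₂, a monotone path through both must visit P₁ then P₂; paths through both = C(6, 5)·C(9, 5)·C(4, 2) = 4536. Avoid both = 50388 − 10296 − 18018 + 4536 = 26610.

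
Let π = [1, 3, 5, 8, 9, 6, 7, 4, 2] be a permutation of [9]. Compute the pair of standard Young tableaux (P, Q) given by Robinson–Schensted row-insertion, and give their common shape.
P = [1, 2, 4, 6, 7] / [3, 9] / [5] / [8];  Q = [1, 2, 3, 4, 5] / [6, 7] / [8] / [9];  common shape = (5, 2, 1, 1)

Row-insert the values π_1, π_2, … into P one at a time, bumping the leftmost entry strictly greater than the inserted value down to the next row. The recording tableau Q records, in position (i, j), the step at which that cell was added to P.
  Insert 1 (step 1): P = [1];  Q = [1]
  Insert 3 (step 2): P = [1, 3];  Q = [1, 2]
  Insert 5 (step 3): P = [1, 3, 5];  Q = [1, 2, 3]
  Insert 8 (step 4): P = [1, 3, 5, 8];  Q = [1, 2, 3, 4]
  Insert 9 (step 5): P = [1, 3, 5, 8, 9];  Q = [1, 2, 3, 4, 5]
  Insert 6 (step 6): P = [1, 3, 5, 6, 9] / [8];  Q = [1, 2, 3, 4, 5] / [6]
  Insert 7 (step 7): P = [1, 3, 5, 6, 7] / [8, 9];  Q = [1, 2, 3, 4, 5] / [6, 7]
  Insert 4 (step 8): P = [1, 3, 4, 6, 7] / [5, 9] / [8];  Q = [1, 2, 3, 4, 5] / [6, 7] / [8]
  Insert 2 (step 9): P = [1, 2, 4, 6, 7] / [3, 9] / [5] / [8];  Q = [1, 2, 3, 4, 5] / [6, 7] / [8] / [9]
Final shape: (5, 2, 1, 1).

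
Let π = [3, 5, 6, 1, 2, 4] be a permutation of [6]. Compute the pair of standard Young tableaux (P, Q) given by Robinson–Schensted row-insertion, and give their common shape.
P = [1, 2, 4] / [3, 5, 6];  Q = [1, 2, 3] / [4, 5, 6];  common shape = (3, 3)

Row-insert the values π_1, π_2, … into P one at a time, bumping the leftmost entry strictly greater than the inserted value down to the next row. The recording tableau Q records, in position (i, j), the step at which that cell was added to P.
  Insert 3 (step 1): P = [3];  Q = [1]
  Insert 5 (step 2): P = [3, 5];  Q = [1, 2]
  Insert 6 (step 3): P = [3, 5, 6];  Q = [1, 2, 3]
  Insert 1 (step 4): P = [1, 5, 6] / [3];  Q = [1, 2, 3] / [4]
  Insert 2 (step 5): P = [1, 2, 6] / [3, 5];  Q = [1, 2, 3] / [4, 5]
  Insert 4 (step 6): P = [1, 2, 4] / [3, 5, 6];  Q = [1, 2, 3] / [4, 5, 6]
Final shape: (3, 3).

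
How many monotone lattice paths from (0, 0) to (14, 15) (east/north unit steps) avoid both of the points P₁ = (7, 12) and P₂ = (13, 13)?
Number of paths = 41368548

Inclusion–exclusion. Total paths: C(29, 14) = 77558760. Through P₁: C(19, 7)·C(10, 7) = 6046560. Through P₂: C(26, 13)·C(3, 1) = 31201800. Since P₁ is strictly southwest of P₂, a monotone path through both must visit P₁ then P₂; paths through both = C(19, 7)·C(7, 6)·C(3, 1) = 1058148. Avoid both = 77558760 − 6046560 − 31201800 + 1058148 = 41368548.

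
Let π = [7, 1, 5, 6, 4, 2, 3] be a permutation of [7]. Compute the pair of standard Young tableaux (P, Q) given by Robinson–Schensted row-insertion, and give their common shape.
P = [1, 2, 3] / [4, 6] / [5] / [7];  Q = [1, 3, 4] / [2, 7] / [5] / [6];  common shape = (3, 2, 1, 1)

Row-insert the values π_1, π_2, … into P one at a time, bumping the leftmost entry strictly greater than the inserted value down to the next row. The recording tableau Q records, in position (i, j), the step at which that cell was added to P.
  Insert 7 (step 1): P = [7];  Q = [1]
  Insert 1 (step 2): P = [1] / [7];  Q = [1] / [2]
  Insert 5 (step 3): P = [1, 5] / [7];  Q = [1, 3] / [2]
  Insert 6 (step 4): P = [1, 5, 6] / [7];  Q = [1, 3, 4] / [2]
  Insert 4 (step 5): P = [1, 4, 6] / [5] / [7];  Q = [1, 3, 4] / [2] / [5]
  Insert 2 (step 6): P = [1, 2, 6] / [4] / [5] / [7];  Q = [1, 3, 4] / [2] / [5] / [6]
  Insert 3 (step 7): P = [1, 2, 3] / [4, 6] / [5] / [7];  Q = [1, 3, 4] / [2, 7] / [5] / [6]
Final shape: (3, 2, 1, 1).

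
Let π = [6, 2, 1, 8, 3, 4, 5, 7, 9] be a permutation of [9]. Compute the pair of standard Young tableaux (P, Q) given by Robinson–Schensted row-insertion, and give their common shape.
P = [1, 3, 4, 5, 7, 9] / [2, 8] / [6];  Q = [1, 4, 6, 7, 8, 9] / [2, 5] / [3];  common shape = (6, 2, 1)

Row-insert the values π_1, π_2, … into P one at a time, bumping the leftmost entry strictly greater than the inserted value down to the next row. The recording tableau Q records, in position (i, j), the step at which that cell was added to P.
  Insert 6 (step 1): P = [6];  Q = [1]
  Insert 2 (step 2): P = [2] / [6];  Q = [1] / [2]
  Insert 1 (step 3): P = [1] / [2] / [6];  Q = [1] / [2] / [3]
  Insert 8 (step 4): P = [1, 8] / [2] / [6];  Q = [1, 4] / [2] / [3]
  Insert 3 (step 5): P = [1, 3] / [2, 8] / [6];  Q = [1, 4] / [2, 5] / [3]
  Insert 4 (step 6): P = [1, 3, 4] / [2, 8] / [6];  Q = [1, 4, 6] / [2, 5] / [3]
  Insert 5 (step 7): P = [1, 3, 4, 5] / [2, 8] / [6];  Q = [1, 4, 6, 7] / [2, 5] / [3]
  Insert 7 (step 8): P = [1, 3, 4, 5, 7] / [2, 8] / [6];  Q = [1, 4, 6, 7, 8] / [2, 5] / [3]
  Insert 9 (step 9): P = [1, 3, 4, 5, 7, 9] / [2, 8] / [6];  Q = [1, 4, 6, 7, 8, 9] / [2, 5] / [3]
Final shape: (6, 2, 1).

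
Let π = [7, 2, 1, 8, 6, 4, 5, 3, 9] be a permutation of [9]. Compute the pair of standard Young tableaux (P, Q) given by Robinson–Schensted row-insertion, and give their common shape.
P = [1, 3, 5, 9] / [2, 4] / [6, 8] / [7];  Q = [1, 4, 7, 9] / [2, 5] / [3, 6] / [8];  common shape = (4, 2, 2, 1)

Row-insert the values π_1, π_2, … into P one at a time, bumping the leftmost entry strictly greater than the inserted value down to the next row. The recording tableau Q records, in position (i, j), the step at which that cell was added to P.
  Insert 7 (step 1): P = [7];  Q = [1]
  Insert 2 (step 2): P = [2] / [7];  Q = [1] / [2]
  Insert 1 (step 3): P = [1] / [2] / [7];  Q = [1] / [2] / [3]
  Insert 8 (step 4): P = [1, 8] / [2] / [7];  Q = [1, 4] / [2] / [3]
  Insert 6 (step 5): P = [1, 6] / [2, 8] / [7];  Q = [1, 4] / [2, 5] / [3]
  Insert 4 (step 6): P = [1, 4] / [2, 6] / [7, 8];  Q = [1, 4] / [2, 5] / [3, 6]
  Insert 5 (step 7): P = [1, 4, 5] / [2, 6] / [7, 8];  Q = [1, 4, 7] / [2, 5] / [3, 6]
  Insert 3 (step 8): P = [1, 3, 5] / [2, 4] / [6, 8] / [7];  Q = [1, 4, 7] / [2, 5] / [3, 6] / [8]
  Insert 9 (step 9): P = [1, 3, 5, 9] / [2, 4] / [6, 8] / [7];  Q = [1, 4, 7, 9] / [2, 5] / [3, 6] / [8]
Final shape: (4, 2, 2, 1).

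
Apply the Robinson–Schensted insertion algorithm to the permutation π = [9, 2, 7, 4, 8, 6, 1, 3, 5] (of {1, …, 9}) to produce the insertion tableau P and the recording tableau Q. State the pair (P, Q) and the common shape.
P = [1, 3, 5] / [2, 4, 6] / [7, 8] / [9];  Q = [1, 3, 5] / [2, 6, 9] / [4, 8] / [7];  common shape = (3, 3, 2, 1)

Row-insert the values π_1, π_2, … into P one at a time, bumping the leftmost entry strictly greater than the inserted value down to the next row. The recording tableau Q records, in position (i, j), the step at which that cell was added to P.
  Insert 9 (step 1): P = [9];  Q = [1]
  Insert 2 (step 2): P = [2] / [9];  Q = [1] / [2]
  Insert 7 (step 3): P = [2, 7] / [9];  Q = [1, 3] / [2]
  Insert 4 (step 4): P = [2, 4] / [7] / [9];  Q = [1, 3] / [2] / [4]
  Insert 8 (step 5): P = [2, 4, 8] / [7] / [9];  Q = [1, 3, 5] / [2] / [4]
  Insert 6 (step 6): P = [2, 4, 6] / [7, 8] / [9];  Q = [1, 3, 5] / [2, 6] / [4]
  Insert 1 (step 7): P = [1, 4, 6] / [2, 8] / [7] / [9];  Q = [1, 3, 5] / [2, 6] / [4] / [7]
  Insert 3 (step 8): P = [1, 3, 6] / [2, 4] / [7, 8] / [9];  Q = [1, 3, 5] / [2, 6] / [4, 8] / [7]
  Insert 5 (step 9): P = [1, 3, 5] / [2, 4, 6] / [7, 8] / [9];  Q = [1, 3, 5] / [2, 6, 9] / [4, 8] / [7]
Final shape: (3, 3, 2, 1).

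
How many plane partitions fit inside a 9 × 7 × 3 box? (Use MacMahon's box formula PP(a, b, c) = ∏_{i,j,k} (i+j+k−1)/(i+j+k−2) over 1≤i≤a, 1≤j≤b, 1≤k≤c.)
PP(9, 7, 3) = 24584605760

Evaluate the triple product over i = 1..9, j = 1..7, k = 1..3. The factors are (2/1) · (3/2) · (4/3) · (3/2) · (4/3) · (5/4) · (4/3) · (5/4) · … (189 factors total). The numerators and denominators telescope so the product is an integer; carrying out the multiplication exactly gives PP(9, 7, 3) = 24584605760.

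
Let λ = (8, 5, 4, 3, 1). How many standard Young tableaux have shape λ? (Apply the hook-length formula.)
# SYT of shape (8, 5, 4, 3, 1) = 543182640

Hook-length formula: f^λ = n! / Π hook(c), product over all cells c of the Young diagram. For λ = (8, 5, 4, 3, 1), n = 21 boxes. Hook lengths by row (left-to-right, top-to-bottom): [12, 10, 9, 7, 5, 3, 2, 1]; [8, 6, 5, 3, 1]; [6, 4, 3, 1]; [4, 2, 1]; [1]. Product of hooks = 94058496000. So f^λ = 21! / 94058496000 = 51090942171709440000 / 94058496000 = 543182640.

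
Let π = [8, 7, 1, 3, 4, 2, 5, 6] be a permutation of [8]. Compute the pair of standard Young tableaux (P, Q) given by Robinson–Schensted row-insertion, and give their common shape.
P = [1, 2, 4, 5, 6] / [3] / [7] / [8];  Q = [1, 4, 5, 7, 8] / [2] / [3] / [6];  common shape = (5, 1, 1, 1)

Row-insert the values π_1, π_2, … into P one at a time, bumping the leftmost entry strictly greater than the inserted value down to the next row. The recording tableau Q records, in position (i, j), the step at which that cell was added to P.
  Insert 8 (step 1): P = [8];  Q = [1]
  Insert 7 (step 2): P = [7] / [8];  Q = [1] / [2]
  Insert 1 (step 3): P = [1] / [7] / [8];  Q = [1] / [2] / [3]
  Insert 3 (step 4): P = [1, 3] / [7] / [8];  Q = [1, 4] / [2] / [3]
  Insert 4 (step 5): P = [1, 3, 4] / [7] / [8];  Q = [1, 4, 5] / [2] / [3]
  Insert 2 (step 6): P = [1, 2, 4] / [3] / [7] / [8];  Q = [1, 4, 5] / [2] / [3] / [6]
  Insert 5 (step 7): P = [1, 2, 4, 5] / [3] / [7] / [8];  Q = [1, 4, 5, 7] / [2] / [3] / [6]
  Insert 6 (step 8): P = [1, 2, 4, 5, 6] / [3] / [7] / [8];  Q = [1, 4, 5, 7, 8] / [2] / [3] / [6]
Final shape: (5, 1, 1, 1).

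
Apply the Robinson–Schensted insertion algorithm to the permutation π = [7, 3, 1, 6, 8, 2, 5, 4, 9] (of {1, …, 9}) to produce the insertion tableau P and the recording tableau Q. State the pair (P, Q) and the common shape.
P = [1, 2, 4, 9] / [3, 5, 8] / [6] / [7];  Q = [1, 4, 5, 9] / [2, 6, 7] / [3] / [8];  common shape = (4, 3, 1, 1)

Row-insert the values π_1, π_2, … into P one at a time, bumping the leftmost entry strictly greater than the inserted value down to the next row. The recording tableau Q records, in position (i, j), the step at which that cell was added to P.
  Insert 7 (step 1): P = [7];  Q = [1]
  Insert 3 (step 2): P = [3] / [7];  Q = [1] / [2]
  Insert 1 (step 3): P = [1] / [3] / [7];  Q = [1] / [2] / [3]
  Insert 6 (step 4): P = [1, 6] / [3] / [7];  Q = [1, 4] / [2] / [3]
  Insert 8 (step 5): P = [1, 6, 8] / [3] / [7];  Q = [1, 4, 5] / [2] / [3]
  Insert 2 (step 6): P = [1, 2, 8] / [3, 6] / [7];  Q = [1, 4, 5] / [2, 6] / [3]
  Insert 5 (step 7): P = [1, 2, 5] / [3, 6, 8] / [7];  Q = [1, 4, 5] / [2, 6, 7] / [3]
  Insert 4 (step 8): P = [1, 2, 4] / [3, 5, 8] / [6] / [7];  Q = [1, 4, 5] / [2, 6, 7] / [3] / [8]
  Insert 9 (step 9): P = [1, 2, 4, 9] / [3, 5, 8] / [6] / [7];  Q = [1, 4, 5, 9] / [2, 6, 7] / [3] / [8]
Final shape: (4, 3, 1, 1).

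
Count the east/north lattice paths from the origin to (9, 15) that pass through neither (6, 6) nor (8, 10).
Number of paths = 924836

Inclusion–exclusion. Total paths: C(24, 9) = 1307504. Through P₁: C(12, 6)·C(12, 3) = 203280. Through P₂: C(18, 8)·C(6, 1) = 262548. Since P₁ is strictly southwest of P₂, a monotone path through both must visit P₁ then P₂; paths through both = C(12, 6)·C(6, 2)·C(6, 1) = 83160. Avoid both = 1307504 − 203280 − 262548 + 83160 = 924836.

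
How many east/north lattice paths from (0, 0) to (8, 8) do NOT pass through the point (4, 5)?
Number of paths = 8460

Total paths from (0, 0) to (8, 8): C(16, 8) = 12870. Paths through (4, 5): (paths (0, 0) → (4, 5)) × (paths (4, 5) → (8, 8)) = C(9, 4) · C(7, 4) = 126 · 35 = 4410. Avoidance count = 12870 − 4410 = 8460.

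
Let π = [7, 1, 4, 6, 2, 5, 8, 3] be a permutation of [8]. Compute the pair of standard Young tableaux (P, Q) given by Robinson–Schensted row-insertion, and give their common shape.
P = [1, 2, 3, 8] / [4, 5] / [6] / [7];  Q = [1, 3, 4, 7] / [2, 6] / [5] / [8];  common shape = (4, 2, 1, 1)

Row-insert the values π_1, π_2, … into P one at a time, bumping the leftmost entry strictly greater than the inserted value down to the next row. The recording tableau Q records, in position (i, j), the step at which that cell was added to P.
  Insert 7 (step 1): P = [7];  Q = [1]
  Insert 1 (step 2): P = [1] / [7];  Q = [1] / [2]
  Insert 4 (step 3): P = [1, 4] / [7];  Q = [1, 3] / [2]
  Insert 6 (step 4): P = [1, 4, 6] / [7];  Q = [1, 3, 4] / [2]
  Insert 2 (step 5): P = [1, 2, 6] / [4] / [7];  Q = [1, 3, 4] / [2] / [5]
  Insert 5 (step 6): P = [1, 2, 5] / [4, 6] / [7];  Q = [1, 3, 4] / [2, 6] / [5]
  Insert 8 (step 7): P = [1, 2, 5, 8] / [4, 6] / [7];  Q = [1, 3, 4, 7] / [2, 6] / [5]
  Insert 3 (step 8): P = [1, 2, 3, 8] / [4, 5] / [6] / [7];  Q = [1, 3, 4, 7] / [2, 6] / [5] / [8]
Final shape: (4, 2, 1, 1).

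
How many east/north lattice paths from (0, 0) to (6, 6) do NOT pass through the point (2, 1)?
Number of paths = 546

Total paths from (0, 0) to (6, 6): C(12, 6) = 924. Paths through (2, 1): (paths (0, 0) → (2, 1)) × (paths (2, 1) → (6, 6)) = C(3, 2) · C(9, 4) = 3 · 126 = 378. Avoidance count = 924 − 378 = 546.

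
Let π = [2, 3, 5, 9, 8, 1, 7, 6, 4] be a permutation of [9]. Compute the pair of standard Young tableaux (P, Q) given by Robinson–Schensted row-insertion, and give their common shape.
P = [1, 3, 4, 6] / [2, 5] / [7] / [8] / [9];  Q = [1, 2, 3, 4] / [5, 7] / [6] / [8] / [9];  common shape = (4, 2, 1, 1, 1)

Row-insert the values π_1, π_2, … into P one at a time, bumping the leftmost entry strictly greater than the inserted value down to the next row. The recording tableau Q records, in position (i, j), the step at which that cell was added to P.
  Insert 2 (step 1): P = [2];  Q = [1]
  Insert 3 (step 2): P = [2, 3];  Q = [1, 2]
  Insert 5 (step 3): P = [2, 3, 5];  Q = [1, 2, 3]
  Insert 9 (step 4): P = [2, 3, 5, 9];  Q = [1, 2, 3, 4]
  Insert 8 (step 5): P = [2, 3, 5, 8] / [9];  Q = [1, 2, 3, 4] / [5]
  Insert 1 (step 6): P = [1, 3, 5, 8] / [2] / [9];  Q = [1, 2, 3, 4] / [5] / [6]
  Insert 7 (step 7): P = [1, 3, 5, 7] / [2, 8] / [9];  Q = [1, 2, 3, 4] / [5, 7] / [6]
  Insert 6 (step 8): P = [1, 3, 5, 6] / [2, 7] / [8] / [9];  Q = [1, 2, 3, 4] / [5, 7] / [6] / [8]
  Insert 4 (step 9): P = [1, 3, 4, 6] / [2, 5] / [7] / [8] / [9];  Q = [1, 2, 3, 4] / [5, 7] / [6] / [8] / [9]
Final shape: (4, 2, 1, 1, 1).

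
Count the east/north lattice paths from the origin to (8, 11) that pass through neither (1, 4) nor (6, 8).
Number of paths = 34692

Inclusion–exclusion. Total paths: C(19, 8) = 75582. Through P₁: C(5, 1)·C(14, 7) = 17160. Through P₂: C(14, 6)·C(5, 2) = 30030. Since P₁ is strictly southwest of P₂, a monotone path through both must visit P₁ then P₂; paths through both = C(5, 1)·C(9, 5)·C(5, 2) = 6300. Avoid both = 75582 − 17160 − 30030 + 6300 = 34692.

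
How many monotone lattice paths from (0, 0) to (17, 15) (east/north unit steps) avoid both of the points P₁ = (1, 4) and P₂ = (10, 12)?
Number of paths = 437521725

Inclusion–exclusion. Total paths: C(32, 17) = 565722720. Through P₁: C(5, 1)·C(27, 16) = 65189475. Through P₂: C(22, 10)·C(10, 7) = 77597520. Since P₁ is strictly southwest of P₂, a monotone path through both must visit P₁ then P₂; paths through both = C(5, 1)·C(17, 9)·C(10, 7) = 14586000. Avoid both = 565722720 − 65189475 − 77597520 + 14586000 = 437521725.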